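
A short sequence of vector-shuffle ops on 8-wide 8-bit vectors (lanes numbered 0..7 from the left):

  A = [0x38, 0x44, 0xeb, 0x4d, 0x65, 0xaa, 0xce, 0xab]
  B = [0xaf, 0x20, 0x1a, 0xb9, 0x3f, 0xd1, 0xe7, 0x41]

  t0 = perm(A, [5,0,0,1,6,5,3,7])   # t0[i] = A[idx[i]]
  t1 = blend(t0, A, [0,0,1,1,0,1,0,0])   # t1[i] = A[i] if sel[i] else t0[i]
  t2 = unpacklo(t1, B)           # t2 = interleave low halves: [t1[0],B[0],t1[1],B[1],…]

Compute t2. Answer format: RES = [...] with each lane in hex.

t0 = [0xaa, 0x38, 0x38, 0x44, 0xce, 0xaa, 0x4d, 0xab]
t1 = [0xaa, 0x38, 0xeb, 0x4d, 0xce, 0xaa, 0x4d, 0xab]
t2 = [0xaa, 0xaf, 0x38, 0x20, 0xeb, 0x1a, 0x4d, 0xb9]

RES = [ 0xaa  0xaf  0x38  0x20  0xeb  0x1a  0x4d  0xb9 ]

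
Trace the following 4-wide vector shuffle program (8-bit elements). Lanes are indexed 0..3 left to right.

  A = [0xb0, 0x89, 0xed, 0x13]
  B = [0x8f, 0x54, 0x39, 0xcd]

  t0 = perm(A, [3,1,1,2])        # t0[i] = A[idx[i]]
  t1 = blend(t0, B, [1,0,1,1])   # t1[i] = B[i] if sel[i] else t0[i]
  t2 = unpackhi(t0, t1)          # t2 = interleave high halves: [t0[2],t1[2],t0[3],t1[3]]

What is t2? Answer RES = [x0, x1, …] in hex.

→ t0 |13|89|89|ed|
→ t1 |8f|89|39|cd|
→ t2 |89|39|ed|cd|

RES = [0x89, 0x39, 0xed, 0xcd]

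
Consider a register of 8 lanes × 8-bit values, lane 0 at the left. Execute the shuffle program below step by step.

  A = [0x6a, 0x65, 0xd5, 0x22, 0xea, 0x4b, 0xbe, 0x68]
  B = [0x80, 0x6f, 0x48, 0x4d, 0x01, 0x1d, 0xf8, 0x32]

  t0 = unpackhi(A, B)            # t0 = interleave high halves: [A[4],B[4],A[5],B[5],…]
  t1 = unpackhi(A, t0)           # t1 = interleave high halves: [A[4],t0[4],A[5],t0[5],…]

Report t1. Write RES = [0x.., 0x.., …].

t0 = [0xea, 0x01, 0x4b, 0x1d, 0xbe, 0xf8, 0x68, 0x32]
t1 = [0xea, 0xbe, 0x4b, 0xf8, 0xbe, 0x68, 0x68, 0x32]

RES = [ 0xea  0xbe  0x4b  0xf8  0xbe  0x68  0x68  0x32 ]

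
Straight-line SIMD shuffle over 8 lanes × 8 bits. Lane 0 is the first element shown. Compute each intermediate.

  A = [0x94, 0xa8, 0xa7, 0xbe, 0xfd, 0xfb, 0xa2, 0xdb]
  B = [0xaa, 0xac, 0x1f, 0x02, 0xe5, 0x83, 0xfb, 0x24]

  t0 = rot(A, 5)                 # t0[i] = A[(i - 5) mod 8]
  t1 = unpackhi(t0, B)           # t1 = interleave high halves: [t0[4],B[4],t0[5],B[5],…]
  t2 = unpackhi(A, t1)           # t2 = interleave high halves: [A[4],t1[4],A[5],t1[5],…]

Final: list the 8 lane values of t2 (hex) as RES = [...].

RES = [ 0xfd  0xa8  0xfb  0xfb  0xa2  0xa7  0xdb  0x24 ]

  t0: be fd fb a2 db 94 a8 a7
  t1: db e5 94 83 a8 fb a7 24
  t2: fd a8 fb fb a2 a7 db 24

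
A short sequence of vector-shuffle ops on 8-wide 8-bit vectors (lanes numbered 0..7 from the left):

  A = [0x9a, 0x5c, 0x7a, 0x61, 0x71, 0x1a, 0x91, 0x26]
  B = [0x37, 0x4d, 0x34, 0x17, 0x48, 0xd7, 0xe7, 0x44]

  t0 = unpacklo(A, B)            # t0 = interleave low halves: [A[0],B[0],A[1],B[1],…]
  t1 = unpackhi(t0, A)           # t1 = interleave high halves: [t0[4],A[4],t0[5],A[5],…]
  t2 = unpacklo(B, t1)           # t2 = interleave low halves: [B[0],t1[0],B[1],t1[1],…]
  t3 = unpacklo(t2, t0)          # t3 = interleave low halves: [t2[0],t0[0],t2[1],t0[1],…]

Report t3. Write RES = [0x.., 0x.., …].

RES = [0x37, 0x9a, 0x7a, 0x37, 0x4d, 0x5c, 0x71, 0x4d]

→ t0 |9a|37|5c|4d|7a|34|61|17|
→ t1 |7a|71|34|1a|61|91|17|26|
→ t2 |37|7a|4d|71|34|34|17|1a|
→ t3 |37|9a|7a|37|4d|5c|71|4d|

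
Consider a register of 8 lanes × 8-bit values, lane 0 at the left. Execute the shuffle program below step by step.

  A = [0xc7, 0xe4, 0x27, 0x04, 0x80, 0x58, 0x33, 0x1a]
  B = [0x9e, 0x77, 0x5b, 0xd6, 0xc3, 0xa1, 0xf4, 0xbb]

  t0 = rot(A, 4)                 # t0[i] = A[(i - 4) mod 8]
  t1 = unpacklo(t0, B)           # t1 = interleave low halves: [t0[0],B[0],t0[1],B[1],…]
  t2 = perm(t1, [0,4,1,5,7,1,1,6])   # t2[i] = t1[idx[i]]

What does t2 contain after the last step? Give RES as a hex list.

RES = [0x80, 0x33, 0x9e, 0x5b, 0xd6, 0x9e, 0x9e, 0x1a]

t0 = [0x80, 0x58, 0x33, 0x1a, 0xc7, 0xe4, 0x27, 0x04]
t1 = [0x80, 0x9e, 0x58, 0x77, 0x33, 0x5b, 0x1a, 0xd6]
t2 = [0x80, 0x33, 0x9e, 0x5b, 0xd6, 0x9e, 0x9e, 0x1a]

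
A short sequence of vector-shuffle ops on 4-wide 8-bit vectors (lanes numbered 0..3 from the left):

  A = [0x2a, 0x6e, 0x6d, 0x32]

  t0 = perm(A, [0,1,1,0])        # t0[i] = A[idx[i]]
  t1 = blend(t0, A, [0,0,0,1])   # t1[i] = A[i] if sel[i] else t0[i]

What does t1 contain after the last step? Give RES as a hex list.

  t0: 2a 6e 6e 2a
  t1: 2a 6e 6e 32

RES = [0x2a, 0x6e, 0x6e, 0x32]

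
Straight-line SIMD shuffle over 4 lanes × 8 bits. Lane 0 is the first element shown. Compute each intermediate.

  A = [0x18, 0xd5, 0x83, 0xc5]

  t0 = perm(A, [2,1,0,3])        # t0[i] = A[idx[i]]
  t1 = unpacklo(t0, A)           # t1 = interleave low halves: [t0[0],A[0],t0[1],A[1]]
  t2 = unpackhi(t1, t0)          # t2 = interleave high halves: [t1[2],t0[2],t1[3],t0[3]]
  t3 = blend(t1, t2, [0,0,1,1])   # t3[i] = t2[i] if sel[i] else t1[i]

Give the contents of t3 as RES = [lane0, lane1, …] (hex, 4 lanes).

RES = [ 0x83  0x18  0xd5  0xc5 ]

  t0: 83 d5 18 c5
  t1: 83 18 d5 d5
  t2: d5 18 d5 c5
  t3: 83 18 d5 c5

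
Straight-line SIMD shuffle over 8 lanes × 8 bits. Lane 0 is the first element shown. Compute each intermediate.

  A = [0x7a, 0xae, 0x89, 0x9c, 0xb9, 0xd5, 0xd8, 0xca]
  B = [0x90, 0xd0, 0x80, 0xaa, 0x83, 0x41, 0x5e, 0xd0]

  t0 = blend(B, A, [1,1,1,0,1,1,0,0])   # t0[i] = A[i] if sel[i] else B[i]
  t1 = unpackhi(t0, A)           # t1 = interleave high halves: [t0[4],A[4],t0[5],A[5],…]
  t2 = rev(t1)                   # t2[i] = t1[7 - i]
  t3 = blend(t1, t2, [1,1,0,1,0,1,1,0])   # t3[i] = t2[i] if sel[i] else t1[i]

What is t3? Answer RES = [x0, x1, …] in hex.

RES = [ 0xca  0xd0  0xd5  0x5e  0x5e  0xd5  0xb9  0xca ]

→ t0 |7a|ae|89|aa|b9|d5|5e|d0|
→ t1 |b9|b9|d5|d5|5e|d8|d0|ca|
→ t2 |ca|d0|d8|5e|d5|d5|b9|b9|
→ t3 |ca|d0|d5|5e|5e|d5|b9|ca|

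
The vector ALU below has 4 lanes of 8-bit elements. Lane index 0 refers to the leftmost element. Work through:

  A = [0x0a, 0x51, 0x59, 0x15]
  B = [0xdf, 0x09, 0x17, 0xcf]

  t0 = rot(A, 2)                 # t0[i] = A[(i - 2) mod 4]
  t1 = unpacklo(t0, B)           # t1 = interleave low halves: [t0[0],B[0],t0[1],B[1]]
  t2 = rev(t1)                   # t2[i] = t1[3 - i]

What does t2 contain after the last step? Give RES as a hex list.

RES = [ 0x09  0x15  0xdf  0x59 ]

  t0: 59 15 0a 51
  t1: 59 df 15 09
  t2: 09 15 df 59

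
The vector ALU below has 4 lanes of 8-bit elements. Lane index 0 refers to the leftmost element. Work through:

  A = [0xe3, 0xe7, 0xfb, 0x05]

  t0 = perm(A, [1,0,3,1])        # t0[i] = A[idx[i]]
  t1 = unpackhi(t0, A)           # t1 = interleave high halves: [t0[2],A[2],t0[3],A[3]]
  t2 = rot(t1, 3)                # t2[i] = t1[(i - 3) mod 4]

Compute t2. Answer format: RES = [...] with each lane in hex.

  t0: e7 e3 05 e7
  t1: 05 fb e7 05
  t2: fb e7 05 05

RES = [ 0xfb  0xe7  0x05  0x05 ]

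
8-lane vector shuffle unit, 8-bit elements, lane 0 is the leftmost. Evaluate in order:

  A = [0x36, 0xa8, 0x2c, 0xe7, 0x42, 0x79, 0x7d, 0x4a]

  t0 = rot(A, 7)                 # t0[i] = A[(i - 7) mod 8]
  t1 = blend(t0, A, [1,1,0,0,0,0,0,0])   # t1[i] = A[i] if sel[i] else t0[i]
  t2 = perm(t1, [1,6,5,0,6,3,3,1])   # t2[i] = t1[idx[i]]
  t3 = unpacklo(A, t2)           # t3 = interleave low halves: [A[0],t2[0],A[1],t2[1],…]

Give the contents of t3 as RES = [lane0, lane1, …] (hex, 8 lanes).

RES = [0x36, 0xa8, 0xa8, 0x4a, 0x2c, 0x7d, 0xe7, 0x36]

t0 = [0xa8, 0x2c, 0xe7, 0x42, 0x79, 0x7d, 0x4a, 0x36]
t1 = [0x36, 0xa8, 0xe7, 0x42, 0x79, 0x7d, 0x4a, 0x36]
t2 = [0xa8, 0x4a, 0x7d, 0x36, 0x4a, 0x42, 0x42, 0xa8]
t3 = [0x36, 0xa8, 0xa8, 0x4a, 0x2c, 0x7d, 0xe7, 0x36]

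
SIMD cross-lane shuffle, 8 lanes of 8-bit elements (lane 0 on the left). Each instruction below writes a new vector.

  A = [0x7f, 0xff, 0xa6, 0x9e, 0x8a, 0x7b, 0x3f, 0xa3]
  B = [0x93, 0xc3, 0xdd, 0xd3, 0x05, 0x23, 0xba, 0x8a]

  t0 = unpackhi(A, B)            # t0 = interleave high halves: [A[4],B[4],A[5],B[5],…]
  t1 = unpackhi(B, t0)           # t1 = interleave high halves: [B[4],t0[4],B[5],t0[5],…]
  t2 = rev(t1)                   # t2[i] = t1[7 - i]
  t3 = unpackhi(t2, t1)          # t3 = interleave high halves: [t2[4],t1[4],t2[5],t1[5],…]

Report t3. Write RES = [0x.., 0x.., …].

t0 = [0x8a, 0x05, 0x7b, 0x23, 0x3f, 0xba, 0xa3, 0x8a]
t1 = [0x05, 0x3f, 0x23, 0xba, 0xba, 0xa3, 0x8a, 0x8a]
t2 = [0x8a, 0x8a, 0xa3, 0xba, 0xba, 0x23, 0x3f, 0x05]
t3 = [0xba, 0xba, 0x23, 0xa3, 0x3f, 0x8a, 0x05, 0x8a]

RES = [0xba, 0xba, 0x23, 0xa3, 0x3f, 0x8a, 0x05, 0x8a]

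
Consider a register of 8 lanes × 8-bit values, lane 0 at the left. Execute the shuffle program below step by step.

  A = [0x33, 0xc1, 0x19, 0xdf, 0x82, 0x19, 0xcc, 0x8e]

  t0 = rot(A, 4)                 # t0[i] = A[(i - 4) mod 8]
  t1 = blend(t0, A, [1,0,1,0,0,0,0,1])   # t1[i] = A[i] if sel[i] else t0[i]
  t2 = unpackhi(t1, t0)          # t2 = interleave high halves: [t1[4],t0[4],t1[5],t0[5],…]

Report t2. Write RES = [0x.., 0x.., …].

RES = [ 0x33  0x33  0xc1  0xc1  0x19  0x19  0x8e  0xdf ]

→ t0 |82|19|cc|8e|33|c1|19|df|
→ t1 |33|19|19|8e|33|c1|19|8e|
→ t2 |33|33|c1|c1|19|19|8e|df|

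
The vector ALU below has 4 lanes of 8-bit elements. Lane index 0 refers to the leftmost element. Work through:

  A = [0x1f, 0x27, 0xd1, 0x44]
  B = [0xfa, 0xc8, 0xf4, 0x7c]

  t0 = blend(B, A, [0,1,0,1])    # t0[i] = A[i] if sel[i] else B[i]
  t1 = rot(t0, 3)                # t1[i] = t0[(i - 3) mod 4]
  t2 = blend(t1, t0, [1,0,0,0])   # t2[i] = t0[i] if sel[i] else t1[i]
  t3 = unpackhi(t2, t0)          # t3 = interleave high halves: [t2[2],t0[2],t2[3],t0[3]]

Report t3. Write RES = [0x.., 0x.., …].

t0 = [0xfa, 0x27, 0xf4, 0x44]
t1 = [0x27, 0xf4, 0x44, 0xfa]
t2 = [0xfa, 0xf4, 0x44, 0xfa]
t3 = [0x44, 0xf4, 0xfa, 0x44]

RES = [0x44, 0xf4, 0xfa, 0x44]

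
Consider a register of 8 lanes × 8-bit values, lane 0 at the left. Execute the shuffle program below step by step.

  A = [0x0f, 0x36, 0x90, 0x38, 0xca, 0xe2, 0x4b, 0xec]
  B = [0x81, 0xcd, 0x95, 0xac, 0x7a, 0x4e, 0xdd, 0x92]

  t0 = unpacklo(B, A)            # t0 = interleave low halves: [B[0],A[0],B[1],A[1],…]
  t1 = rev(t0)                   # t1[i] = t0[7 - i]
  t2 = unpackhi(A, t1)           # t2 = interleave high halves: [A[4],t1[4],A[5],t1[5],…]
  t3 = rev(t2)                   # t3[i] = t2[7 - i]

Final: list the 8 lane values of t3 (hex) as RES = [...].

t0 = [0x81, 0x0f, 0xcd, 0x36, 0x95, 0x90, 0xac, 0x38]
t1 = [0x38, 0xac, 0x90, 0x95, 0x36, 0xcd, 0x0f, 0x81]
t2 = [0xca, 0x36, 0xe2, 0xcd, 0x4b, 0x0f, 0xec, 0x81]
t3 = [0x81, 0xec, 0x0f, 0x4b, 0xcd, 0xe2, 0x36, 0xca]

RES = [ 0x81  0xec  0x0f  0x4b  0xcd  0xe2  0x36  0xca ]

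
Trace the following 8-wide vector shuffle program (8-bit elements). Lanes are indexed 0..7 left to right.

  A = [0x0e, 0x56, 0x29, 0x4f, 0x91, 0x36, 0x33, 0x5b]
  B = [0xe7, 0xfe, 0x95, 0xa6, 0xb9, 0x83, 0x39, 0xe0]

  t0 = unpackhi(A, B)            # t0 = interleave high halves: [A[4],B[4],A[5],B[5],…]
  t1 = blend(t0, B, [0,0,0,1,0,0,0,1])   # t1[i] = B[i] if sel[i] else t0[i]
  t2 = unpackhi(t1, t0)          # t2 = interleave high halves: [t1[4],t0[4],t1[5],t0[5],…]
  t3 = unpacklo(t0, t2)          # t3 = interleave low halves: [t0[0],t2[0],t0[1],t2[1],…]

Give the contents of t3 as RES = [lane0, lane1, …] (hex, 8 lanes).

RES = [ 0x91  0x33  0xb9  0x33  0x36  0x39  0x83  0x39 ]

→ t0 |91|b9|36|83|33|39|5b|e0|
→ t1 |91|b9|36|a6|33|39|5b|e0|
→ t2 |33|33|39|39|5b|5b|e0|e0|
→ t3 |91|33|b9|33|36|39|83|39|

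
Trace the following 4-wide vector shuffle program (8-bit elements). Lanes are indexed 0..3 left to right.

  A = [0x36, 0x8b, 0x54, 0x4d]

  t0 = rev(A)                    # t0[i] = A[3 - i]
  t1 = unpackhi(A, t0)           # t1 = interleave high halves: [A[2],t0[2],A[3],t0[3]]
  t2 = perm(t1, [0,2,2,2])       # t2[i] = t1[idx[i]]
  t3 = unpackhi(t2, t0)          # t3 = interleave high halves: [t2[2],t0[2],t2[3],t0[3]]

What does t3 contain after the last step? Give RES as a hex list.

t0 = [0x4d, 0x54, 0x8b, 0x36]
t1 = [0x54, 0x8b, 0x4d, 0x36]
t2 = [0x54, 0x4d, 0x4d, 0x4d]
t3 = [0x4d, 0x8b, 0x4d, 0x36]

RES = [0x4d, 0x8b, 0x4d, 0x36]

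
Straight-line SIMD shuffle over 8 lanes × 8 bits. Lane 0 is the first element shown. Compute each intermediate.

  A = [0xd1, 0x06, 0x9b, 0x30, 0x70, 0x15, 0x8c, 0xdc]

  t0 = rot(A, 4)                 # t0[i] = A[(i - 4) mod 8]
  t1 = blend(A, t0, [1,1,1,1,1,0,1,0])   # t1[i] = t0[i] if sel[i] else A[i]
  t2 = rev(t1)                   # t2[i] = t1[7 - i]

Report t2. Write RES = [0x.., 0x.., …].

RES = [0xdc, 0x9b, 0x15, 0xd1, 0xdc, 0x8c, 0x15, 0x70]

  t0: 70 15 8c dc d1 06 9b 30
  t1: 70 15 8c dc d1 15 9b dc
  t2: dc 9b 15 d1 dc 8c 15 70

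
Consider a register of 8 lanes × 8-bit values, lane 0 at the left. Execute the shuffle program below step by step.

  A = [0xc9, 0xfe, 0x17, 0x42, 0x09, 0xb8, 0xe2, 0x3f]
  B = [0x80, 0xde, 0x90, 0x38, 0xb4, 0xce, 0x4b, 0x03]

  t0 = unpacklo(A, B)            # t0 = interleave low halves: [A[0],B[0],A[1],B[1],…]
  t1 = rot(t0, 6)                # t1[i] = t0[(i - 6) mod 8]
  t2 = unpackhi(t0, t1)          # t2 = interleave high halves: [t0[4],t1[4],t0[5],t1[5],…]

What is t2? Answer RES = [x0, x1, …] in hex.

→ t0 |c9|80|fe|de|17|90|42|38|
→ t1 |fe|de|17|90|42|38|c9|80|
→ t2 |17|42|90|38|42|c9|38|80|

RES = [ 0x17  0x42  0x90  0x38  0x42  0xc9  0x38  0x80 ]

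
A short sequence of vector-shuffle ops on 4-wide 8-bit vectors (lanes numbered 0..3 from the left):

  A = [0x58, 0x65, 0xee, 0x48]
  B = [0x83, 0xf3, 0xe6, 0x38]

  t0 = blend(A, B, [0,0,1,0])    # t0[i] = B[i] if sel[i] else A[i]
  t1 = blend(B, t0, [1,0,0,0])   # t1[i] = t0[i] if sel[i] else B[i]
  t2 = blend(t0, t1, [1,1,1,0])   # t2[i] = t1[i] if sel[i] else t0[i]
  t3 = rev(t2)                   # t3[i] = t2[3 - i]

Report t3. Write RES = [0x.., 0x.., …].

RES = [ 0x48  0xe6  0xf3  0x58 ]

  t0: 58 65 e6 48
  t1: 58 f3 e6 38
  t2: 58 f3 e6 48
  t3: 48 e6 f3 58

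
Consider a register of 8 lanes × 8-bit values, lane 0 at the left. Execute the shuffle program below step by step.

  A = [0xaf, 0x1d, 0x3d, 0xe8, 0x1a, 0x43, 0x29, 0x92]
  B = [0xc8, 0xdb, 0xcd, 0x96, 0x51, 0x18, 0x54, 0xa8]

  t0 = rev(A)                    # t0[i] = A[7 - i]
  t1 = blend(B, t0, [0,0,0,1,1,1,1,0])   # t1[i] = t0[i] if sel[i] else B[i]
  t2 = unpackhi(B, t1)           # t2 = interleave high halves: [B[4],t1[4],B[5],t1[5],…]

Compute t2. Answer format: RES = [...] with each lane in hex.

t0 = [0x92, 0x29, 0x43, 0x1a, 0xe8, 0x3d, 0x1d, 0xaf]
t1 = [0xc8, 0xdb, 0xcd, 0x1a, 0xe8, 0x3d, 0x1d, 0xa8]
t2 = [0x51, 0xe8, 0x18, 0x3d, 0x54, 0x1d, 0xa8, 0xa8]

RES = [ 0x51  0xe8  0x18  0x3d  0x54  0x1d  0xa8  0xa8 ]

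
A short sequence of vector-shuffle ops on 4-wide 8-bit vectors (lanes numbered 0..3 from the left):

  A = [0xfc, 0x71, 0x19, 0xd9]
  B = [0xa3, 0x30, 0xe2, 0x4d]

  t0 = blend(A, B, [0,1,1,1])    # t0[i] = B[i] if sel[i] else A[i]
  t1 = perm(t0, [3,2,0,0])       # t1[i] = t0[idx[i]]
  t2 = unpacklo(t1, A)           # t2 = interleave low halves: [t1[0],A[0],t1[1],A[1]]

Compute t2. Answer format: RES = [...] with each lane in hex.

RES = [0x4d, 0xfc, 0xe2, 0x71]

t0 = [0xfc, 0x30, 0xe2, 0x4d]
t1 = [0x4d, 0xe2, 0xfc, 0xfc]
t2 = [0x4d, 0xfc, 0xe2, 0x71]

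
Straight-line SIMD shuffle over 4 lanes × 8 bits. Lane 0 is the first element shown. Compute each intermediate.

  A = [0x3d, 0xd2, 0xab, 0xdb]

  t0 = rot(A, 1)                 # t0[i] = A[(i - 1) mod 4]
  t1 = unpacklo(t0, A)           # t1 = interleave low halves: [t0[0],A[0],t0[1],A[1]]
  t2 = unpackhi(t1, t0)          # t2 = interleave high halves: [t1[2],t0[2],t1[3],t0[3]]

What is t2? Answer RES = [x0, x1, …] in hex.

t0 = [0xdb, 0x3d, 0xd2, 0xab]
t1 = [0xdb, 0x3d, 0x3d, 0xd2]
t2 = [0x3d, 0xd2, 0xd2, 0xab]

RES = [0x3d, 0xd2, 0xd2, 0xab]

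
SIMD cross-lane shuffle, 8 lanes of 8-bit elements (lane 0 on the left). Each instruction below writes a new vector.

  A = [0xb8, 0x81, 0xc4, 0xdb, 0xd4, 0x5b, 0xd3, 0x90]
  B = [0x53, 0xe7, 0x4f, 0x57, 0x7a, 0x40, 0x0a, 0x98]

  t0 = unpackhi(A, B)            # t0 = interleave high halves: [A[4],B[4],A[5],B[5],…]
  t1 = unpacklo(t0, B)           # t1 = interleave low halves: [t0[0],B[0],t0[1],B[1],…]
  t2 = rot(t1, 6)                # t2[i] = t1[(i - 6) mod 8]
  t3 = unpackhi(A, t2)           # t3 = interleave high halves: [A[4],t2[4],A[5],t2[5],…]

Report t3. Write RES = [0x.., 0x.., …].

RES = [ 0xd4  0x40  0x5b  0x57  0xd3  0xd4  0x90  0x53 ]

t0 = [0xd4, 0x7a, 0x5b, 0x40, 0xd3, 0x0a, 0x90, 0x98]
t1 = [0xd4, 0x53, 0x7a, 0xe7, 0x5b, 0x4f, 0x40, 0x57]
t2 = [0x7a, 0xe7, 0x5b, 0x4f, 0x40, 0x57, 0xd4, 0x53]
t3 = [0xd4, 0x40, 0x5b, 0x57, 0xd3, 0xd4, 0x90, 0x53]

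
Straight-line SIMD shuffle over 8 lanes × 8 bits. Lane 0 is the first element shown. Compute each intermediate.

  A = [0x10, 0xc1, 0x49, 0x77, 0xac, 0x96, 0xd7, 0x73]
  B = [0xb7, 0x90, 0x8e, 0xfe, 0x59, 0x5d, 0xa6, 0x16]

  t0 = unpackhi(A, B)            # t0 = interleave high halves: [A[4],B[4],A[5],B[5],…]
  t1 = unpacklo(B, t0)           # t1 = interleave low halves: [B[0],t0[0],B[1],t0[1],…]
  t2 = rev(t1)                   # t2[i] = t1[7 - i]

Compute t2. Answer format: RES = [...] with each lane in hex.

  t0: ac 59 96 5d d7 a6 73 16
  t1: b7 ac 90 59 8e 96 fe 5d
  t2: 5d fe 96 8e 59 90 ac b7

RES = [0x5d, 0xfe, 0x96, 0x8e, 0x59, 0x90, 0xac, 0xb7]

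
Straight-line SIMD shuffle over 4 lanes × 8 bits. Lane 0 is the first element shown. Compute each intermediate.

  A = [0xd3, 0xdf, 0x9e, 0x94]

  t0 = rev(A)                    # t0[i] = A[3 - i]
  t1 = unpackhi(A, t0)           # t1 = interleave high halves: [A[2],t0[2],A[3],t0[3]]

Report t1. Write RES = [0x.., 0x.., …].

→ t0 |94|9e|df|d3|
→ t1 |9e|df|94|d3|

RES = [0x9e, 0xdf, 0x94, 0xd3]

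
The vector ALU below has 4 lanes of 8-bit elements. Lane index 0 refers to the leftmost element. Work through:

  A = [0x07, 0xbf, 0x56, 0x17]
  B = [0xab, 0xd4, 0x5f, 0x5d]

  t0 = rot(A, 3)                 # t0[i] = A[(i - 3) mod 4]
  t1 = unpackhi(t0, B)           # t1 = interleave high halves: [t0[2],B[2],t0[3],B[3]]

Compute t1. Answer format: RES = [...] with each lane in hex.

t0 = [0xbf, 0x56, 0x17, 0x07]
t1 = [0x17, 0x5f, 0x07, 0x5d]

RES = [ 0x17  0x5f  0x07  0x5d ]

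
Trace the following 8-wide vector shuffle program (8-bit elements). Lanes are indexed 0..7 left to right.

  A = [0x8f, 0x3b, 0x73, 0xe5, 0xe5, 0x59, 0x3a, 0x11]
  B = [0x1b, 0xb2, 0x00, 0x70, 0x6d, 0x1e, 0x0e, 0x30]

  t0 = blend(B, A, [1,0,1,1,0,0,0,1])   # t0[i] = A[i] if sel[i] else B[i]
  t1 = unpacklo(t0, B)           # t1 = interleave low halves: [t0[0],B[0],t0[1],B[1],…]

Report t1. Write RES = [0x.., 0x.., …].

t0 = [0x8f, 0xb2, 0x73, 0xe5, 0x6d, 0x1e, 0x0e, 0x11]
t1 = [0x8f, 0x1b, 0xb2, 0xb2, 0x73, 0x00, 0xe5, 0x70]

RES = [ 0x8f  0x1b  0xb2  0xb2  0x73  0x00  0xe5  0x70 ]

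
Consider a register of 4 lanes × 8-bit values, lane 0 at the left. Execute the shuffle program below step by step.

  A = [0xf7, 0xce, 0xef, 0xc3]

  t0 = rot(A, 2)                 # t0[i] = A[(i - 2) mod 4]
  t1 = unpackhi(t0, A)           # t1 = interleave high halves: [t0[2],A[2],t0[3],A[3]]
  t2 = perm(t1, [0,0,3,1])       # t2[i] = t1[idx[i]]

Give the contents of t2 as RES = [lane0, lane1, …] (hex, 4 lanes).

RES = [0xf7, 0xf7, 0xc3, 0xef]

t0 = [0xef, 0xc3, 0xf7, 0xce]
t1 = [0xf7, 0xef, 0xce, 0xc3]
t2 = [0xf7, 0xf7, 0xc3, 0xef]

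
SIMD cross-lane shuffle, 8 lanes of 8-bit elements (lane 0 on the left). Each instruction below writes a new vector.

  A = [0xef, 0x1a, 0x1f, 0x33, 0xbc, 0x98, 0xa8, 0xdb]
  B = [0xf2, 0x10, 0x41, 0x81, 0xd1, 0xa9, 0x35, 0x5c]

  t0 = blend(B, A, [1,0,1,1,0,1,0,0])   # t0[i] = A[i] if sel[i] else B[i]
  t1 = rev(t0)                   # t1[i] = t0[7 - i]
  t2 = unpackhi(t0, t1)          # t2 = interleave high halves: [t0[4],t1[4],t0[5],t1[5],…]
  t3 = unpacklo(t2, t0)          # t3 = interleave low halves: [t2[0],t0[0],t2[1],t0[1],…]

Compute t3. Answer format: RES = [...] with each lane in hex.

t0 = [0xef, 0x10, 0x1f, 0x33, 0xd1, 0x98, 0x35, 0x5c]
t1 = [0x5c, 0x35, 0x98, 0xd1, 0x33, 0x1f, 0x10, 0xef]
t2 = [0xd1, 0x33, 0x98, 0x1f, 0x35, 0x10, 0x5c, 0xef]
t3 = [0xd1, 0xef, 0x33, 0x10, 0x98, 0x1f, 0x1f, 0x33]

RES = [ 0xd1  0xef  0x33  0x10  0x98  0x1f  0x1f  0x33 ]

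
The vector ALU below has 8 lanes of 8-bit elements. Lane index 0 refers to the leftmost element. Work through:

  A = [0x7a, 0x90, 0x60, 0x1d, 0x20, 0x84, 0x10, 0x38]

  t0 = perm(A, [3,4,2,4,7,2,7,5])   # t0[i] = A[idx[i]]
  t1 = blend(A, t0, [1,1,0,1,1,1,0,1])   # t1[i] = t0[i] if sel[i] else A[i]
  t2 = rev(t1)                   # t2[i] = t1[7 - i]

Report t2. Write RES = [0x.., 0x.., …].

t0 = [0x1d, 0x20, 0x60, 0x20, 0x38, 0x60, 0x38, 0x84]
t1 = [0x1d, 0x20, 0x60, 0x20, 0x38, 0x60, 0x10, 0x84]
t2 = [0x84, 0x10, 0x60, 0x38, 0x20, 0x60, 0x20, 0x1d]

RES = [0x84, 0x10, 0x60, 0x38, 0x20, 0x60, 0x20, 0x1d]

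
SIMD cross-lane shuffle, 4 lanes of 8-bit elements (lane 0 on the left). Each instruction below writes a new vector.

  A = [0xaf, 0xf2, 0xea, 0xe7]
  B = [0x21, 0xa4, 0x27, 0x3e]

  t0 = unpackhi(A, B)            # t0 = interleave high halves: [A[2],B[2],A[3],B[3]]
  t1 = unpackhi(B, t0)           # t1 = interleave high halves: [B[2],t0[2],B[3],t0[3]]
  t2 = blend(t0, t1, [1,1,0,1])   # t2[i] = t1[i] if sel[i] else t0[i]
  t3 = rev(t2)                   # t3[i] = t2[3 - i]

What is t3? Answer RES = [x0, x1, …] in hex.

RES = [0x3e, 0xe7, 0xe7, 0x27]

  t0: ea 27 e7 3e
  t1: 27 e7 3e 3e
  t2: 27 e7 e7 3e
  t3: 3e e7 e7 27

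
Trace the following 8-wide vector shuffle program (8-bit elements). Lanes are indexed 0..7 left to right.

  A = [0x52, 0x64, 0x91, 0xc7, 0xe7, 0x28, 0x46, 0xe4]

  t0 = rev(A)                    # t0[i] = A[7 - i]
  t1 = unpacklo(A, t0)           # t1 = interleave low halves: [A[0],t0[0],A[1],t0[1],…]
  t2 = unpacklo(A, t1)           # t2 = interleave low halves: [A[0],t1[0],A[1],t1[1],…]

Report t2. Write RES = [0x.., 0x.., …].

  t0: e4 46 28 e7 c7 91 64 52
  t1: 52 e4 64 46 91 28 c7 e7
  t2: 52 52 64 e4 91 64 c7 46

RES = [0x52, 0x52, 0x64, 0xe4, 0x91, 0x64, 0xc7, 0x46]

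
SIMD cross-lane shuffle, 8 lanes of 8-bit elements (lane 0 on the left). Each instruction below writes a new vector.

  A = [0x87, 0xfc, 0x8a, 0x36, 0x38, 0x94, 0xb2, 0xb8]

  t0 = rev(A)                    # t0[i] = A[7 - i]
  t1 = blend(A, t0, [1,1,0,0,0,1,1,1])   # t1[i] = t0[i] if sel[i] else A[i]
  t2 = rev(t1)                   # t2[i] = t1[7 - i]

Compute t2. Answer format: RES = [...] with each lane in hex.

RES = [ 0x87  0xfc  0x8a  0x38  0x36  0x8a  0xb2  0xb8 ]

t0 = [0xb8, 0xb2, 0x94, 0x38, 0x36, 0x8a, 0xfc, 0x87]
t1 = [0xb8, 0xb2, 0x8a, 0x36, 0x38, 0x8a, 0xfc, 0x87]
t2 = [0x87, 0xfc, 0x8a, 0x38, 0x36, 0x8a, 0xb2, 0xb8]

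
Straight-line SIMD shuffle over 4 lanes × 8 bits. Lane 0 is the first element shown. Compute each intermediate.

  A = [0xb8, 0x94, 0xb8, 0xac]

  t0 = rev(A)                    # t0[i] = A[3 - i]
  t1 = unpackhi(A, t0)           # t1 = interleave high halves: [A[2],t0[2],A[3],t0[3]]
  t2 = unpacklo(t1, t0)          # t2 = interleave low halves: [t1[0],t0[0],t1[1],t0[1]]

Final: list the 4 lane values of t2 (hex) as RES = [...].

RES = [0xb8, 0xac, 0x94, 0xb8]

→ t0 |ac|b8|94|b8|
→ t1 |b8|94|ac|b8|
→ t2 |b8|ac|94|b8|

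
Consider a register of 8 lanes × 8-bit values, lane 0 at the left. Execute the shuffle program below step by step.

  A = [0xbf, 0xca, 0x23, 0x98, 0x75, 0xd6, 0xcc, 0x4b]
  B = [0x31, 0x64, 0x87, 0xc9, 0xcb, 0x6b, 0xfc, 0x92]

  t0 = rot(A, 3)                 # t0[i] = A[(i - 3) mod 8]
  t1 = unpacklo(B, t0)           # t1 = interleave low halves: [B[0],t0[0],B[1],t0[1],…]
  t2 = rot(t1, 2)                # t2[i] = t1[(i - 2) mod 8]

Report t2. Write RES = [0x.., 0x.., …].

RES = [0xc9, 0xbf, 0x31, 0xd6, 0x64, 0xcc, 0x87, 0x4b]

  t0: d6 cc 4b bf ca 23 98 75
  t1: 31 d6 64 cc 87 4b c9 bf
  t2: c9 bf 31 d6 64 cc 87 4b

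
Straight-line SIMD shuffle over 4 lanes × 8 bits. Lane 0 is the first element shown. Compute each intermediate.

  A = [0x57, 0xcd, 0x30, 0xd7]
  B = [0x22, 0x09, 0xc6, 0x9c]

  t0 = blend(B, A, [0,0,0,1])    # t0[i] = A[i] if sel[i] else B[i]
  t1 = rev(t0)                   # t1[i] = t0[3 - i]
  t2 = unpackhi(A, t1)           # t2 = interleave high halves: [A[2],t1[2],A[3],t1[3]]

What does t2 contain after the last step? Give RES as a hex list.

RES = [ 0x30  0x09  0xd7  0x22 ]

t0 = [0x22, 0x09, 0xc6, 0xd7]
t1 = [0xd7, 0xc6, 0x09, 0x22]
t2 = [0x30, 0x09, 0xd7, 0x22]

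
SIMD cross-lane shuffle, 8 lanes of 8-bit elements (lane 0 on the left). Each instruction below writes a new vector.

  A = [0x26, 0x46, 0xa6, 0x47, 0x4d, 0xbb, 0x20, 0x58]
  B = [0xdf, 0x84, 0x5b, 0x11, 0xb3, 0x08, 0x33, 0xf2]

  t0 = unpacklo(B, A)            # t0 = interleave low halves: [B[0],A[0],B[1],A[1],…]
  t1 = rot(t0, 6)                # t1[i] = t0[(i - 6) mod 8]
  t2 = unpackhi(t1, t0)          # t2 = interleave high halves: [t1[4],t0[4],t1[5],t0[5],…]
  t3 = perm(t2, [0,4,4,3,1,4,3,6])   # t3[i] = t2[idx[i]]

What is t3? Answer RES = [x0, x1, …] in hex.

→ t0 |df|26|84|46|5b|a6|11|47|
→ t1 |84|46|5b|a6|11|47|df|26|
→ t2 |11|5b|47|a6|df|11|26|47|
→ t3 |11|df|df|a6|5b|df|a6|26|

RES = [0x11, 0xdf, 0xdf, 0xa6, 0x5b, 0xdf, 0xa6, 0x26]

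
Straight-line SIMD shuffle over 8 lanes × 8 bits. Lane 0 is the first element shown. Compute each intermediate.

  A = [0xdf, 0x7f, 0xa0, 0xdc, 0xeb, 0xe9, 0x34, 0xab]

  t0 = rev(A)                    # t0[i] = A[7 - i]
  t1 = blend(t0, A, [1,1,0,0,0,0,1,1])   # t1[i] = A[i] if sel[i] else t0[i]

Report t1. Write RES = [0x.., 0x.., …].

t0 = [0xab, 0x34, 0xe9, 0xeb, 0xdc, 0xa0, 0x7f, 0xdf]
t1 = [0xdf, 0x7f, 0xe9, 0xeb, 0xdc, 0xa0, 0x34, 0xab]

RES = [ 0xdf  0x7f  0xe9  0xeb  0xdc  0xa0  0x34  0xab ]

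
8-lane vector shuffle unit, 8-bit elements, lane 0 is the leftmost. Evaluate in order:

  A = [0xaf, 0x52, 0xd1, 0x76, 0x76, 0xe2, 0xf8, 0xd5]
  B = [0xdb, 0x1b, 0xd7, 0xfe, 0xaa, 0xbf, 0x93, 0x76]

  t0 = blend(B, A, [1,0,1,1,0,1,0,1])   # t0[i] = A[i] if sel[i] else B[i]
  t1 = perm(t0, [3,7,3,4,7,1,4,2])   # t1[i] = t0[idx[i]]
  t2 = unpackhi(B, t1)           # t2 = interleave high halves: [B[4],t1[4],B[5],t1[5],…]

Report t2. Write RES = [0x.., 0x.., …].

RES = [0xaa, 0xd5, 0xbf, 0x1b, 0x93, 0xaa, 0x76, 0xd1]

→ t0 |af|1b|d1|76|aa|e2|93|d5|
→ t1 |76|d5|76|aa|d5|1b|aa|d1|
→ t2 |aa|d5|bf|1b|93|aa|76|d1|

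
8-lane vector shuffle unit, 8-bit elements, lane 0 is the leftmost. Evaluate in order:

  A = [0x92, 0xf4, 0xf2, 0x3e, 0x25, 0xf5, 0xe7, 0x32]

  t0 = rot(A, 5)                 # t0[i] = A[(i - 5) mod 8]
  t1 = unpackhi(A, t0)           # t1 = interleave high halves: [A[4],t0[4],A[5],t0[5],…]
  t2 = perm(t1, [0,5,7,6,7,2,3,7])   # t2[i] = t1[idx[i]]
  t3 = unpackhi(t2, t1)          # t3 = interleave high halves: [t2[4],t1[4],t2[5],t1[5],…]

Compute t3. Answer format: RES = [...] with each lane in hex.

RES = [0xf2, 0xe7, 0xf5, 0xf4, 0x92, 0x32, 0xf2, 0xf2]

  t0: 3e 25 f5 e7 32 92 f4 f2
  t1: 25 32 f5 92 e7 f4 32 f2
  t2: 25 f4 f2 32 f2 f5 92 f2
  t3: f2 e7 f5 f4 92 32 f2 f2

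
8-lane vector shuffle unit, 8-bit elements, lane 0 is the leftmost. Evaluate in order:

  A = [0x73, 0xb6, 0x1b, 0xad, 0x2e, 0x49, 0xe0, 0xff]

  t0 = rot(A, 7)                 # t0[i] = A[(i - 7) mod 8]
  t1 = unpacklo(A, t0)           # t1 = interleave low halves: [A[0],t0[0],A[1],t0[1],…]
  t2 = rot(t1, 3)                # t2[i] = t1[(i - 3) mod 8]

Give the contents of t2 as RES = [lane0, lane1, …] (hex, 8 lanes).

RES = [ 0xad  0xad  0x2e  0x73  0xb6  0xb6  0x1b  0x1b ]

→ t0 |b6|1b|ad|2e|49|e0|ff|73|
→ t1 |73|b6|b6|1b|1b|ad|ad|2e|
→ t2 |ad|ad|2e|73|b6|b6|1b|1b|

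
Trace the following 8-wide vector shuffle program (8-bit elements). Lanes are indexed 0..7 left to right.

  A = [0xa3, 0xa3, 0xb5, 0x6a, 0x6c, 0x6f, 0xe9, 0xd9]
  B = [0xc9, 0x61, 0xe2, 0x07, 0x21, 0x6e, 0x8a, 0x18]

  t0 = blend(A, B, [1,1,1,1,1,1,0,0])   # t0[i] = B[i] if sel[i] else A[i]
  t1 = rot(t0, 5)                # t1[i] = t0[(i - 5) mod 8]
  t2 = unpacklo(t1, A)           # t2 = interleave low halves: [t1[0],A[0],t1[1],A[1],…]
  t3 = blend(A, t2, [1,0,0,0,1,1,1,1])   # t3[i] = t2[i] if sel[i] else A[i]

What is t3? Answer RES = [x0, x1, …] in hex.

t0 = [0xc9, 0x61, 0xe2, 0x07, 0x21, 0x6e, 0xe9, 0xd9]
t1 = [0x07, 0x21, 0x6e, 0xe9, 0xd9, 0xc9, 0x61, 0xe2]
t2 = [0x07, 0xa3, 0x21, 0xa3, 0x6e, 0xb5, 0xe9, 0x6a]
t3 = [0x07, 0xa3, 0xb5, 0x6a, 0x6e, 0xb5, 0xe9, 0x6a]

RES = [0x07, 0xa3, 0xb5, 0x6a, 0x6e, 0xb5, 0xe9, 0x6a]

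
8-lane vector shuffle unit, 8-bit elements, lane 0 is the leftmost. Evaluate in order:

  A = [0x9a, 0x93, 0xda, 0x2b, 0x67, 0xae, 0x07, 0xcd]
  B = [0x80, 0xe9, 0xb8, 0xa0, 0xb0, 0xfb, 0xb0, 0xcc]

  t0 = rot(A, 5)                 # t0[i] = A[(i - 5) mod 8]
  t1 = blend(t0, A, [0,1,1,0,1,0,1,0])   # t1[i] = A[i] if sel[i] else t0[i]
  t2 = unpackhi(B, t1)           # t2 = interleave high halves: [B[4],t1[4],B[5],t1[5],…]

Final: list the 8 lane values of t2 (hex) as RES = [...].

t0 = [0x2b, 0x67, 0xae, 0x07, 0xcd, 0x9a, 0x93, 0xda]
t1 = [0x2b, 0x93, 0xda, 0x07, 0x67, 0x9a, 0x07, 0xda]
t2 = [0xb0, 0x67, 0xfb, 0x9a, 0xb0, 0x07, 0xcc, 0xda]

RES = [0xb0, 0x67, 0xfb, 0x9a, 0xb0, 0x07, 0xcc, 0xda]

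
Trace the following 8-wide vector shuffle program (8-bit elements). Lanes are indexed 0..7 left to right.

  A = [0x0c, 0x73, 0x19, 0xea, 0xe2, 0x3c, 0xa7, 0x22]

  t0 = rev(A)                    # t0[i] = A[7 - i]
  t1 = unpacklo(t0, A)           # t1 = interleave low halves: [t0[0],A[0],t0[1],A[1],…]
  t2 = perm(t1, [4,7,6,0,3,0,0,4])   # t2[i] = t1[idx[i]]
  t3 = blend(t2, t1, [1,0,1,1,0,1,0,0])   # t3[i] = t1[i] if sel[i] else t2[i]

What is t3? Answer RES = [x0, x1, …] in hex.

  t0: 22 a7 3c e2 ea 19 73 0c
  t1: 22 0c a7 73 3c 19 e2 ea
  t2: 3c ea e2 22 73 22 22 3c
  t3: 22 ea a7 73 73 19 22 3c

RES = [0x22, 0xea, 0xa7, 0x73, 0x73, 0x19, 0x22, 0x3c]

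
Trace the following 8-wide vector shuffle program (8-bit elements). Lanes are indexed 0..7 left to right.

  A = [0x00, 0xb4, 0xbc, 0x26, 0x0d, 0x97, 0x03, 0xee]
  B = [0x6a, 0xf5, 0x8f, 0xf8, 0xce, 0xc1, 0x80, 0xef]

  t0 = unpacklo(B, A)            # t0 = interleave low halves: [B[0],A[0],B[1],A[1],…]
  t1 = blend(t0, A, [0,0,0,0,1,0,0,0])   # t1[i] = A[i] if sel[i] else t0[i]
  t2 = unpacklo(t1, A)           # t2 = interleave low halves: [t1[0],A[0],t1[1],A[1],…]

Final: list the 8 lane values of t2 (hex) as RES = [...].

RES = [ 0x6a  0x00  0x00  0xb4  0xf5  0xbc  0xb4  0x26 ]

  t0: 6a 00 f5 b4 8f bc f8 26
  t1: 6a 00 f5 b4 0d bc f8 26
  t2: 6a 00 00 b4 f5 bc b4 26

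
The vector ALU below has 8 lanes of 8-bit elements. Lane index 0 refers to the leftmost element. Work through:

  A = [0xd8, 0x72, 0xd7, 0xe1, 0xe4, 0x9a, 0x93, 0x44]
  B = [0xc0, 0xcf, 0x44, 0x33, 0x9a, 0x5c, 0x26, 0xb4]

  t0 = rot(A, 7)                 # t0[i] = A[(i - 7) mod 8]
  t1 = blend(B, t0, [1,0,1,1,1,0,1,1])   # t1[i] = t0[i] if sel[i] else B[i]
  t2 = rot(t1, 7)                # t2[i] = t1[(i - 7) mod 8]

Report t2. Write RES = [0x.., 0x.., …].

RES = [0xcf, 0xe1, 0xe4, 0x9a, 0x5c, 0x44, 0xd8, 0x72]

→ t0 |72|d7|e1|e4|9a|93|44|d8|
→ t1 |72|cf|e1|e4|9a|5c|44|d8|
→ t2 |cf|e1|e4|9a|5c|44|d8|72|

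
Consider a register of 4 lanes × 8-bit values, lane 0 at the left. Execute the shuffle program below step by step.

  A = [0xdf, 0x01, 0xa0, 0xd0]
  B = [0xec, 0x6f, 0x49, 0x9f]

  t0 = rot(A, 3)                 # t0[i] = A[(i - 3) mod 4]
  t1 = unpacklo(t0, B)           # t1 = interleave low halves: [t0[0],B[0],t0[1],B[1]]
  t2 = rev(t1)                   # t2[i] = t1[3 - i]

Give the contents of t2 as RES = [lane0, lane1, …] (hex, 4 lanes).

→ t0 |01|a0|d0|df|
→ t1 |01|ec|a0|6f|
→ t2 |6f|a0|ec|01|

RES = [0x6f, 0xa0, 0xec, 0x01]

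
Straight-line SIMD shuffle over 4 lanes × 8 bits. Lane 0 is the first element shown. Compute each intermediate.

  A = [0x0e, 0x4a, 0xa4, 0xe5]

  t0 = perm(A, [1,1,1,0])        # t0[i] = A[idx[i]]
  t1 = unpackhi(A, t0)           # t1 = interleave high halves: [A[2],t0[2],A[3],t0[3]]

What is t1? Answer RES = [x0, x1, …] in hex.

→ t0 |4a|4a|4a|0e|
→ t1 |a4|4a|e5|0e|

RES = [0xa4, 0x4a, 0xe5, 0x0e]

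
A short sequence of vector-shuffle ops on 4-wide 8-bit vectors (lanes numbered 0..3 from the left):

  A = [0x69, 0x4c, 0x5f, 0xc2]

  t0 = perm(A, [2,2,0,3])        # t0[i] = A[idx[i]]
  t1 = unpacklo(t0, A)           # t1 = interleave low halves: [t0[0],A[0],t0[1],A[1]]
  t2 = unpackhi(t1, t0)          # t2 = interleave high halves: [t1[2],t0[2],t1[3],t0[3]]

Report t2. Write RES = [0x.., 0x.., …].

RES = [0x5f, 0x69, 0x4c, 0xc2]

  t0: 5f 5f 69 c2
  t1: 5f 69 5f 4c
  t2: 5f 69 4c c2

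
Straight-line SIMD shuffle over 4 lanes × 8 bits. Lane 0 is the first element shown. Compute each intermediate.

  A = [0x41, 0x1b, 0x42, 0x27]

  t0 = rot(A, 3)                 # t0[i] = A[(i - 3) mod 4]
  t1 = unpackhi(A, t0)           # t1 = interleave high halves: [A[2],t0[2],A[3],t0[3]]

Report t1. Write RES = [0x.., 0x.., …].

RES = [ 0x42  0x27  0x27  0x41 ]

  t0: 1b 42 27 41
  t1: 42 27 27 41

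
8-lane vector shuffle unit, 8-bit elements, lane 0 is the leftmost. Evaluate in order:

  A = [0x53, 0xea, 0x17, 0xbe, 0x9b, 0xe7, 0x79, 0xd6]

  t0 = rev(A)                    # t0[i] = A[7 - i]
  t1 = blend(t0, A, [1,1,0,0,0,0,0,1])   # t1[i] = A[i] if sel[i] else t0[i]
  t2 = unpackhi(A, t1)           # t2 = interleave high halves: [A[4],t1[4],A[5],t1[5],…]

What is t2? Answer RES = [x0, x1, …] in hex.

RES = [ 0x9b  0xbe  0xe7  0x17  0x79  0xea  0xd6  0xd6 ]

t0 = [0xd6, 0x79, 0xe7, 0x9b, 0xbe, 0x17, 0xea, 0x53]
t1 = [0x53, 0xea, 0xe7, 0x9b, 0xbe, 0x17, 0xea, 0xd6]
t2 = [0x9b, 0xbe, 0xe7, 0x17, 0x79, 0xea, 0xd6, 0xd6]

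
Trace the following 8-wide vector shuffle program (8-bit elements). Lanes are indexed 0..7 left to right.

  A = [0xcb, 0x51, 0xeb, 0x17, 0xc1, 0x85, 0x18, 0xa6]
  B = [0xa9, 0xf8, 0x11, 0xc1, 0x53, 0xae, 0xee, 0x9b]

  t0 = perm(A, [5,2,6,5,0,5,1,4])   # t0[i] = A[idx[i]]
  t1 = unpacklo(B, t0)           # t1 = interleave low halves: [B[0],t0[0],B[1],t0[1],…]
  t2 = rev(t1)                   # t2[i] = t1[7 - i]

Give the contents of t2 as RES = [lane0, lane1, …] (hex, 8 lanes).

RES = [ 0x85  0xc1  0x18  0x11  0xeb  0xf8  0x85  0xa9 ]

t0 = [0x85, 0xeb, 0x18, 0x85, 0xcb, 0x85, 0x51, 0xc1]
t1 = [0xa9, 0x85, 0xf8, 0xeb, 0x11, 0x18, 0xc1, 0x85]
t2 = [0x85, 0xc1, 0x18, 0x11, 0xeb, 0xf8, 0x85, 0xa9]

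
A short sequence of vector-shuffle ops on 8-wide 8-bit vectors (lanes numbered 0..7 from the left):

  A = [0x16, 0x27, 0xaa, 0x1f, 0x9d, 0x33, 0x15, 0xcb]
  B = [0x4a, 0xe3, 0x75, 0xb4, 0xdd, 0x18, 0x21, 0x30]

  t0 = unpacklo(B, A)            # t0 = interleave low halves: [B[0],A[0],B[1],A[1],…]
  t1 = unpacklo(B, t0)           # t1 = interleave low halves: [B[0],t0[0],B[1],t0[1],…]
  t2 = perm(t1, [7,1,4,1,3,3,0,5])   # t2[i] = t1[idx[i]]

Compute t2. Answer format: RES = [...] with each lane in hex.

  t0: 4a 16 e3 27 75 aa b4 1f
  t1: 4a 4a e3 16 75 e3 b4 27
  t2: 27 4a 75 4a 16 16 4a e3

RES = [0x27, 0x4a, 0x75, 0x4a, 0x16, 0x16, 0x4a, 0xe3]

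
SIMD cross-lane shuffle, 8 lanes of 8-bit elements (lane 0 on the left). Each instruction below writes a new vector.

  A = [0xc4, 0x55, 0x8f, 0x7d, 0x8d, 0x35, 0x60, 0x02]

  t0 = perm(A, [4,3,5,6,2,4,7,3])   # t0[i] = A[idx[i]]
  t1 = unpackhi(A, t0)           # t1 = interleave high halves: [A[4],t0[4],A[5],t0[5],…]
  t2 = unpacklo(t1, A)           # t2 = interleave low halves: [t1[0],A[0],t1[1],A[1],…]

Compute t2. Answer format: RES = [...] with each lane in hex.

t0 = [0x8d, 0x7d, 0x35, 0x60, 0x8f, 0x8d, 0x02, 0x7d]
t1 = [0x8d, 0x8f, 0x35, 0x8d, 0x60, 0x02, 0x02, 0x7d]
t2 = [0x8d, 0xc4, 0x8f, 0x55, 0x35, 0x8f, 0x8d, 0x7d]

RES = [ 0x8d  0xc4  0x8f  0x55  0x35  0x8f  0x8d  0x7d ]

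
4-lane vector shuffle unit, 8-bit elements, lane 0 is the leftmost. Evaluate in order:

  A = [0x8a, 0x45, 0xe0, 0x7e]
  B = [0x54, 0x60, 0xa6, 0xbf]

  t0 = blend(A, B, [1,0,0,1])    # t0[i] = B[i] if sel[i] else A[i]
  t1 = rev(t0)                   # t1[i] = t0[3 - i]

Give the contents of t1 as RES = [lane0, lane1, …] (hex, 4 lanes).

RES = [ 0xbf  0xe0  0x45  0x54 ]

t0 = [0x54, 0x45, 0xe0, 0xbf]
t1 = [0xbf, 0xe0, 0x45, 0x54]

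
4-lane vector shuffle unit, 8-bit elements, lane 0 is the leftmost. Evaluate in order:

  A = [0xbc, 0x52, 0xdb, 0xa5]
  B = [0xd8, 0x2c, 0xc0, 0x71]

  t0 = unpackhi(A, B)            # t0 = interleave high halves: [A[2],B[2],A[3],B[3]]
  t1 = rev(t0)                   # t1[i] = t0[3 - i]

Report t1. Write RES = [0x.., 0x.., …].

→ t0 |db|c0|a5|71|
→ t1 |71|a5|c0|db|

RES = [0x71, 0xa5, 0xc0, 0xdb]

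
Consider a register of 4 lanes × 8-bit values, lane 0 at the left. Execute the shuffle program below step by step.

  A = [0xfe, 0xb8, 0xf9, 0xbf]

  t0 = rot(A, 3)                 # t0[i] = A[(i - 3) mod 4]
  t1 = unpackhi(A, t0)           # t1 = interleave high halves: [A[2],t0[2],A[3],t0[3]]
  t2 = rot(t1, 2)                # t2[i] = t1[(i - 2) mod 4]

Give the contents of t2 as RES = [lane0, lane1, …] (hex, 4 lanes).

t0 = [0xb8, 0xf9, 0xbf, 0xfe]
t1 = [0xf9, 0xbf, 0xbf, 0xfe]
t2 = [0xbf, 0xfe, 0xf9, 0xbf]

RES = [0xbf, 0xfe, 0xf9, 0xbf]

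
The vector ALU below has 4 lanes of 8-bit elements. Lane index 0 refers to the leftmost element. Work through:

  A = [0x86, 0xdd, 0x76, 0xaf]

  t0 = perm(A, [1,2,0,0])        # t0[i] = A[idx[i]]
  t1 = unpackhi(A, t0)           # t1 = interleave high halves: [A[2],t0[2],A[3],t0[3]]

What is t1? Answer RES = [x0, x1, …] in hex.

→ t0 |dd|76|86|86|
→ t1 |76|86|af|86|

RES = [0x76, 0x86, 0xaf, 0x86]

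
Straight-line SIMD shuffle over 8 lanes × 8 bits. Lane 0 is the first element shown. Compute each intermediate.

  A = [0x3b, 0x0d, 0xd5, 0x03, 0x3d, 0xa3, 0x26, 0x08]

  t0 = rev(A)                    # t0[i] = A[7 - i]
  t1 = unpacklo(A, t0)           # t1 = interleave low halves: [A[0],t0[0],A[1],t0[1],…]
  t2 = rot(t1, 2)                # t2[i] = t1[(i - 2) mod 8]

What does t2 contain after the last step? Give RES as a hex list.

t0 = [0x08, 0x26, 0xa3, 0x3d, 0x03, 0xd5, 0x0d, 0x3b]
t1 = [0x3b, 0x08, 0x0d, 0x26, 0xd5, 0xa3, 0x03, 0x3d]
t2 = [0x03, 0x3d, 0x3b, 0x08, 0x0d, 0x26, 0xd5, 0xa3]

RES = [ 0x03  0x3d  0x3b  0x08  0x0d  0x26  0xd5  0xa3 ]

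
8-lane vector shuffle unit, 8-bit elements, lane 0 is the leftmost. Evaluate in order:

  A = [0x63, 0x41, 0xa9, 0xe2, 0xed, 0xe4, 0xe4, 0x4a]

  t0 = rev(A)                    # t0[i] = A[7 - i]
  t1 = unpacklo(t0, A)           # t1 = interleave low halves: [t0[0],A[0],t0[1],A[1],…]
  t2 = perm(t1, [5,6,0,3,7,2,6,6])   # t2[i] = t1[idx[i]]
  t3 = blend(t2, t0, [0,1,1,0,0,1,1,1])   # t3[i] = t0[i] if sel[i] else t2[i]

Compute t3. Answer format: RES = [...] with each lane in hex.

RES = [ 0xa9  0xe4  0xe4  0x41  0xe2  0xa9  0x41  0x63 ]

t0 = [0x4a, 0xe4, 0xe4, 0xed, 0xe2, 0xa9, 0x41, 0x63]
t1 = [0x4a, 0x63, 0xe4, 0x41, 0xe4, 0xa9, 0xed, 0xe2]
t2 = [0xa9, 0xed, 0x4a, 0x41, 0xe2, 0xe4, 0xed, 0xed]
t3 = [0xa9, 0xe4, 0xe4, 0x41, 0xe2, 0xa9, 0x41, 0x63]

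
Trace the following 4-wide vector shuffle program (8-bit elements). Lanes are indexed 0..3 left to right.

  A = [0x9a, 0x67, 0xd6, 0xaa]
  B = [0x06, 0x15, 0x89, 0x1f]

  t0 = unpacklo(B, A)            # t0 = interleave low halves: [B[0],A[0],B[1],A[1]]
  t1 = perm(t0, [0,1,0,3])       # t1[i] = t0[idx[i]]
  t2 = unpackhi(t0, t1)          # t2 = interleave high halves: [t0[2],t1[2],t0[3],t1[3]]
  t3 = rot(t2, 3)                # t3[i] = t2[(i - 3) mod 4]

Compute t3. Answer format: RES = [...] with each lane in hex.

RES = [0x06, 0x67, 0x67, 0x15]

→ t0 |06|9a|15|67|
→ t1 |06|9a|06|67|
→ t2 |15|06|67|67|
→ t3 |06|67|67|15|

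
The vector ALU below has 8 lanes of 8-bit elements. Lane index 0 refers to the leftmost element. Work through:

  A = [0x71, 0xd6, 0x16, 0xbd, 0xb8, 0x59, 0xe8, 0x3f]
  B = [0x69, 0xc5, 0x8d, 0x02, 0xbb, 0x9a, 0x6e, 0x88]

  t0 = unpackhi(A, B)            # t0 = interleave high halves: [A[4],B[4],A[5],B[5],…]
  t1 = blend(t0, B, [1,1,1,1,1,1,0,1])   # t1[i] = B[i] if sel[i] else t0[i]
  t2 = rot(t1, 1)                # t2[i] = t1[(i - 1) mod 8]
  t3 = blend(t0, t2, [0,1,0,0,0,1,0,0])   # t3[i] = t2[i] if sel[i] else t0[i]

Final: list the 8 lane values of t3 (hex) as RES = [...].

t0 = [0xb8, 0xbb, 0x59, 0x9a, 0xe8, 0x6e, 0x3f, 0x88]
t1 = [0x69, 0xc5, 0x8d, 0x02, 0xbb, 0x9a, 0x3f, 0x88]
t2 = [0x88, 0x69, 0xc5, 0x8d, 0x02, 0xbb, 0x9a, 0x3f]
t3 = [0xb8, 0x69, 0x59, 0x9a, 0xe8, 0xbb, 0x3f, 0x88]

RES = [0xb8, 0x69, 0x59, 0x9a, 0xe8, 0xbb, 0x3f, 0x88]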